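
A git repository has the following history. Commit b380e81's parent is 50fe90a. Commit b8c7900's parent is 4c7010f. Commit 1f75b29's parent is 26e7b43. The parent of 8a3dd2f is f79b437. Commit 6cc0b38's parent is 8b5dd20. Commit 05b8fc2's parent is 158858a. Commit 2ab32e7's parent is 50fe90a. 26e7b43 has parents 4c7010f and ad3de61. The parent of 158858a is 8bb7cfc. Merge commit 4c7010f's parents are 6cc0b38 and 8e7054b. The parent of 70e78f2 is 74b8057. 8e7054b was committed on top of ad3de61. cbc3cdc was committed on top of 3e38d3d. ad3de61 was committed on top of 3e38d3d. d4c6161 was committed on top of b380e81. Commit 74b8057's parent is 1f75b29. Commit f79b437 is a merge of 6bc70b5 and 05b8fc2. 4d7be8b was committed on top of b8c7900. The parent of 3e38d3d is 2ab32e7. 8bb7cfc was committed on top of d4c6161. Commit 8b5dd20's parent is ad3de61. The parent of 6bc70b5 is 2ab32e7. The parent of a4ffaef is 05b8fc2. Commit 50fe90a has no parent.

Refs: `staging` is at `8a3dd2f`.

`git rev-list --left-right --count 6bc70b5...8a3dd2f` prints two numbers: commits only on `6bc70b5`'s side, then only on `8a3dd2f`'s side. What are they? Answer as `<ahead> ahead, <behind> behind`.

Reachable from 6bc70b5: {2ab32e7, 50fe90a, 6bc70b5}.
Reachable from 8a3dd2f: {05b8fc2, 158858a, 2ab32e7, 50fe90a, 6bc70b5, 8a3dd2f, 8bb7cfc, b380e81, d4c6161, f79b437}.
Only in 6bc70b5's history (ahead): {} — 0.
Only in 8a3dd2f's history (behind): {05b8fc2, 158858a, 8a3dd2f, 8bb7cfc, b380e81, d4c6161, f79b437} — 7.

0 ahead, 7 behind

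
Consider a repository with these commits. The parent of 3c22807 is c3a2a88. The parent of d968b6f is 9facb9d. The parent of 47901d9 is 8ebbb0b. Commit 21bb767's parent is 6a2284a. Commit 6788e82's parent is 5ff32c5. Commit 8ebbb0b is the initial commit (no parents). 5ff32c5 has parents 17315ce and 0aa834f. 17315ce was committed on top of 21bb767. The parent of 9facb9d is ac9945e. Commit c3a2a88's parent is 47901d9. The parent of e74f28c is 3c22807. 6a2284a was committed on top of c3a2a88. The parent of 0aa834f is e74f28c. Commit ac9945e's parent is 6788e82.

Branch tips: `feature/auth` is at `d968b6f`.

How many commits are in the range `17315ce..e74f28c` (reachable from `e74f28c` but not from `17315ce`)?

Reachable from e74f28c: {3c22807, 47901d9, 8ebbb0b, c3a2a88, e74f28c}.
Reachable from 17315ce: {17315ce, 21bb767, 47901d9, 6a2284a, 8ebbb0b, c3a2a88}.
In e74f28c's history but not 17315ce's: {3c22807, e74f28c} — 2 commits.

2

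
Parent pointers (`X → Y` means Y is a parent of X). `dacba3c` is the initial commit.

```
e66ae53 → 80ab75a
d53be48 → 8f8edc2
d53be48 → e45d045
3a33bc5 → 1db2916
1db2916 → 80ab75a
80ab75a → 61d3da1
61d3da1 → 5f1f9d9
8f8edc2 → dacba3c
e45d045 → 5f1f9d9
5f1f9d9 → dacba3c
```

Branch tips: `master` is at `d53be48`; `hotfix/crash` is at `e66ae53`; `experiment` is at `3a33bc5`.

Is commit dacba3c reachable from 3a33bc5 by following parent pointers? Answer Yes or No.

Ancestors of 3a33bc5 (commits reachable by following parents): {1db2916, 3a33bc5, 5f1f9d9, 61d3da1, 80ab75a, dacba3c}.
dacba3c is in that set, so it is an ancestor of 3a33bc5.

Yes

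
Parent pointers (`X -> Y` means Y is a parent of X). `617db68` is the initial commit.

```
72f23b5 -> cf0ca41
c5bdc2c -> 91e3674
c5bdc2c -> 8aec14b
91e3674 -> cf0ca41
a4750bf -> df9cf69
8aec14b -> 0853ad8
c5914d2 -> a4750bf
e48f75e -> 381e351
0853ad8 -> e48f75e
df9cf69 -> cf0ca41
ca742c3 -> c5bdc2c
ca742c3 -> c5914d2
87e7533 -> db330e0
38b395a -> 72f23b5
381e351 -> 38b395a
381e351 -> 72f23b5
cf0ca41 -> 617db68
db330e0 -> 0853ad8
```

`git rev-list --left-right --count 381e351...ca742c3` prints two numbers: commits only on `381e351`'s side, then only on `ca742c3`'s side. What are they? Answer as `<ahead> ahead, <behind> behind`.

Reachable from 381e351: {381e351, 38b395a, 617db68, 72f23b5, cf0ca41}.
Reachable from ca742c3: {0853ad8, 381e351, 38b395a, 617db68, 72f23b5, 8aec14b, 91e3674, a4750bf, c5914d2, c5bdc2c, ca742c3, cf0ca41, df9cf69, e48f75e}.
Only in 381e351's history (ahead): {} — 0.
Only in ca742c3's history (behind): {0853ad8, 8aec14b, 91e3674, a4750bf, c5914d2, c5bdc2c, ca742c3, df9cf69, e48f75e} — 9.

0 ahead, 9 behind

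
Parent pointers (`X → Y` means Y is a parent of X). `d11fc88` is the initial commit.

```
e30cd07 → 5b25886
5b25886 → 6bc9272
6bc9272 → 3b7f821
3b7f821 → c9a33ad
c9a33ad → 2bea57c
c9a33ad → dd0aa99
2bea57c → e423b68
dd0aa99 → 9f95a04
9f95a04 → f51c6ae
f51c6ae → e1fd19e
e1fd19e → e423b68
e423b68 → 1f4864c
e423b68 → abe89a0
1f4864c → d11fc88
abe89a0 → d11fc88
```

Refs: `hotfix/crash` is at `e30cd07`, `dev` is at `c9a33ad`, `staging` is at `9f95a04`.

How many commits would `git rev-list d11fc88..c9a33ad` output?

Reachable from c9a33ad: {1f4864c, 2bea57c, 9f95a04, abe89a0, c9a33ad, d11fc88, dd0aa99, e1fd19e, e423b68, f51c6ae}.
Reachable from d11fc88: {d11fc88}.
In c9a33ad's history but not d11fc88's: {1f4864c, 2bea57c, 9f95a04, abe89a0, c9a33ad, dd0aa99, e1fd19e, e423b68, f51c6ae} — 9 commits.

9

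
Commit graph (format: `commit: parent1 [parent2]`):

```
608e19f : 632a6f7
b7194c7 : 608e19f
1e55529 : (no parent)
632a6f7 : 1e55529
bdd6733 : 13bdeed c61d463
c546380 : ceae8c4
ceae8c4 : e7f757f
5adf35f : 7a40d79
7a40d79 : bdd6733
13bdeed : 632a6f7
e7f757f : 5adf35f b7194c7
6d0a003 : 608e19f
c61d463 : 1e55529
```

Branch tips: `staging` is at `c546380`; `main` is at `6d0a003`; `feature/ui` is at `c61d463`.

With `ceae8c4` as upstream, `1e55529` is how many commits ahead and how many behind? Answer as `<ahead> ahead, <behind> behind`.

0 ahead, 10 behind

Reachable from 1e55529: {1e55529}.
Reachable from ceae8c4: {13bdeed, 1e55529, 5adf35f, 608e19f, 632a6f7, 7a40d79, b7194c7, bdd6733, c61d463, ceae8c4, e7f757f}.
Only in 1e55529's history (ahead): {} — 0.
Only in ceae8c4's history (behind): {13bdeed, 5adf35f, 608e19f, 632a6f7, 7a40d79, b7194c7, bdd6733, c61d463, ceae8c4, e7f757f} — 10.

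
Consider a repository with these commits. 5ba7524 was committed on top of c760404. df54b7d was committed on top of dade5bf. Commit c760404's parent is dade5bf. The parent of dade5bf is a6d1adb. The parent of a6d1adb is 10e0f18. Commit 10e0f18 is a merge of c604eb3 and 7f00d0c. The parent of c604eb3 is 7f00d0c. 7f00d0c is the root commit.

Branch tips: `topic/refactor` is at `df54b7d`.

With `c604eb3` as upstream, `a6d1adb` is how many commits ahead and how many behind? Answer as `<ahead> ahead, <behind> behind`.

2 ahead, 0 behind

Reachable from a6d1adb: {10e0f18, 7f00d0c, a6d1adb, c604eb3}.
Reachable from c604eb3: {7f00d0c, c604eb3}.
Only in a6d1adb's history (ahead): {10e0f18, a6d1adb} — 2.
Only in c604eb3's history (behind): {} — 0.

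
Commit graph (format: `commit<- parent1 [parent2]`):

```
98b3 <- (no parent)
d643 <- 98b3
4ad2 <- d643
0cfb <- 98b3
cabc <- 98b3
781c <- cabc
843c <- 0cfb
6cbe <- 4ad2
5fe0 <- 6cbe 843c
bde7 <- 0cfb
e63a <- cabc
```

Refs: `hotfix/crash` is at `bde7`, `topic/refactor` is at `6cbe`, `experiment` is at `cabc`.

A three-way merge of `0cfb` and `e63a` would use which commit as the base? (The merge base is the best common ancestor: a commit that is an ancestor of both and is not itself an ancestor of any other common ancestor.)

98b3

Ancestors of 0cfb: {0cfb, 98b3}.
Ancestors of e63a: {98b3, cabc, e63a}.
Common ancestors: {98b3}.
The only common ancestor is 98b3, so it is the merge base.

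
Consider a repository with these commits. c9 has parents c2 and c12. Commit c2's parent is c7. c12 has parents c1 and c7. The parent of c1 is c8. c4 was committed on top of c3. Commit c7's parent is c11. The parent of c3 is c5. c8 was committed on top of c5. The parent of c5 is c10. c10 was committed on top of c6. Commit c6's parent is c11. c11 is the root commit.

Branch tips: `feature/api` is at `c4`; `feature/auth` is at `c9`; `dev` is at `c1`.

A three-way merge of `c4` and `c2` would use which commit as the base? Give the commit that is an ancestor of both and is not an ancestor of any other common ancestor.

Ancestors of c4: {c10, c11, c3, c4, c5, c6}.
Ancestors of c2: {c11, c2, c7}.
Common ancestors: {c11}.
The only common ancestor is c11, so it is the merge base.

c11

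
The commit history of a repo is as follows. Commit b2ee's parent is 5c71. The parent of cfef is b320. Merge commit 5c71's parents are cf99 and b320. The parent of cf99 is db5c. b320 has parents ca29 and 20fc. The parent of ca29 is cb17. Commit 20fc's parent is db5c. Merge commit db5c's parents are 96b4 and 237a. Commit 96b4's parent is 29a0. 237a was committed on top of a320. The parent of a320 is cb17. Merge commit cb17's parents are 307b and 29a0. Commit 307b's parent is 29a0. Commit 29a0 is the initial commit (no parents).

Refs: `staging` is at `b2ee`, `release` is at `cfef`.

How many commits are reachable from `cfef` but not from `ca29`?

7

Reachable from cfef: {20fc, 237a, 29a0, 307b, 96b4, a320, b320, ca29, cb17, cfef, db5c}.
Reachable from ca29: {29a0, 307b, ca29, cb17}.
In cfef's history but not ca29's: {20fc, 237a, 96b4, a320, b320, cfef, db5c} — 7 commits.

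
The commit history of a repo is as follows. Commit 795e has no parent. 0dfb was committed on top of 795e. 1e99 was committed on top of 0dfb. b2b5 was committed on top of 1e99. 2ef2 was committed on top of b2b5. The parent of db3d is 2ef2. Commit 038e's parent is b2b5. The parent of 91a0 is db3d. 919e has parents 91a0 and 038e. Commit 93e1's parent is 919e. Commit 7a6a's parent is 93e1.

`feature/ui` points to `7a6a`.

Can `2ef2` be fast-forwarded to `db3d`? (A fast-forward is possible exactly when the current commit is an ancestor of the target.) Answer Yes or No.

Yes

A fast-forward from 2ef2 to db3d is possible iff 2ef2 is an ancestor of db3d.
Ancestors of db3d: {0dfb, 1e99, 2ef2, 795e, b2b5, db3d}.
2ef2 is among them, so fast-forward is possible.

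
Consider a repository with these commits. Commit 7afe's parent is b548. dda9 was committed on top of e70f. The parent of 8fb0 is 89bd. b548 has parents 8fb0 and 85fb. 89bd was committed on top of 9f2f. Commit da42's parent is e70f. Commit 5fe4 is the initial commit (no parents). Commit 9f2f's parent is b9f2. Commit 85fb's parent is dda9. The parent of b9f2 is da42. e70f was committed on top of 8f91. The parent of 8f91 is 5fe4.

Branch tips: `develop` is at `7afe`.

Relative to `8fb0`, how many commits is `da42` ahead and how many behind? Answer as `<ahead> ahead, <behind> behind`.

0 ahead, 4 behind

Reachable from da42: {5fe4, 8f91, da42, e70f}.
Reachable from 8fb0: {5fe4, 89bd, 8f91, 8fb0, 9f2f, b9f2, da42, e70f}.
Only in da42's history (ahead): {} — 0.
Only in 8fb0's history (behind): {89bd, 8fb0, 9f2f, b9f2} — 4.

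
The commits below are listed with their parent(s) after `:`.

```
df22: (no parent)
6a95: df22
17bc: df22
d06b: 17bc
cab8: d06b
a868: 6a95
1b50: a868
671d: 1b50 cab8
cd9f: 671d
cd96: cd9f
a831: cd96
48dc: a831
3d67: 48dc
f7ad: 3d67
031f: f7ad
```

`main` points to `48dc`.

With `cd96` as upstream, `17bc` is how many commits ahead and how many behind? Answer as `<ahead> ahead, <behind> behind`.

Reachable from 17bc: {17bc, df22}.
Reachable from cd96: {17bc, 1b50, 671d, 6a95, a868, cab8, cd96, cd9f, d06b, df22}.
Only in 17bc's history (ahead): {} — 0.
Only in cd96's history (behind): {1b50, 671d, 6a95, a868, cab8, cd96, cd9f, d06b} — 8.

0 ahead, 8 behind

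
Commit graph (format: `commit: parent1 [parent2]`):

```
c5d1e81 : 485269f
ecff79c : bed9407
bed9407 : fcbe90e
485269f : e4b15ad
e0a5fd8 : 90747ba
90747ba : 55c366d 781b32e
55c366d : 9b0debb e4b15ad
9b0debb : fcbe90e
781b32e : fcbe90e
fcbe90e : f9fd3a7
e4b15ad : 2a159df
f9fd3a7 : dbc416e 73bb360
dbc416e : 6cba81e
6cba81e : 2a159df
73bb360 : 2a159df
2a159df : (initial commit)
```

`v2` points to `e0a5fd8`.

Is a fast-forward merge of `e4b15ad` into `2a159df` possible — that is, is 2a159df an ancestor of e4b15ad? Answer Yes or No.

Yes

A fast-forward from 2a159df to e4b15ad is possible iff 2a159df is an ancestor of e4b15ad.
Ancestors of e4b15ad: {2a159df, e4b15ad}.
2a159df is among them, so fast-forward is possible.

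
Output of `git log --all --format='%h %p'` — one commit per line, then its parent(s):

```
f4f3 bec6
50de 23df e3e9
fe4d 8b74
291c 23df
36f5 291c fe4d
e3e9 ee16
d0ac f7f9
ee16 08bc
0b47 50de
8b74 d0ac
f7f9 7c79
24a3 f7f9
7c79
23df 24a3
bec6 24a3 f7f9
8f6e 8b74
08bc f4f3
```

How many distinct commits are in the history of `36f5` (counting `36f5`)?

Walking parent pointers from 36f5: reachable set = {23df, 24a3, 291c, 36f5, 7c79, 8b74, d0ac, f7f9, fe4d}.
That is 9 commits.

9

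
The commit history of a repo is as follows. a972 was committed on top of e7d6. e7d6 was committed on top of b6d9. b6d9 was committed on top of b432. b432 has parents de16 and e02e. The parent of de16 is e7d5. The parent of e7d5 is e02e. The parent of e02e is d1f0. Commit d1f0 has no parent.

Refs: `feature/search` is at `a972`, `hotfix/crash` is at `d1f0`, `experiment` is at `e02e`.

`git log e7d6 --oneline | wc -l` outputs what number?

7

Walking parent pointers from e7d6: reachable set = {b432, b6d9, d1f0, de16, e02e, e7d5, e7d6}.
That is 7 commits.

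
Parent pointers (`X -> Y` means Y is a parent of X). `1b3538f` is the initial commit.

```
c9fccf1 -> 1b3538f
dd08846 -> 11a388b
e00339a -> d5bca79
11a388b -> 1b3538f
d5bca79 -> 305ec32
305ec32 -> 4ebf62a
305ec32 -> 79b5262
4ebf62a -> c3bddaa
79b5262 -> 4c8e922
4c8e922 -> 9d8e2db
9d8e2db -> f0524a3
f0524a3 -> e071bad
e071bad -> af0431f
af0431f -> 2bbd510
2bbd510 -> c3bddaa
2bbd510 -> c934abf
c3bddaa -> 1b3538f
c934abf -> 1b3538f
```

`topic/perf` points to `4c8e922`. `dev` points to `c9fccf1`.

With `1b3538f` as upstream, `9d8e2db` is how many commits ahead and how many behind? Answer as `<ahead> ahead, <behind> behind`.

7 ahead, 0 behind

Reachable from 9d8e2db: {1b3538f, 2bbd510, 9d8e2db, af0431f, c3bddaa, c934abf, e071bad, f0524a3}.
Reachable from 1b3538f: {1b3538f}.
Only in 9d8e2db's history (ahead): {2bbd510, 9d8e2db, af0431f, c3bddaa, c934abf, e071bad, f0524a3} — 7.
Only in 1b3538f's history (behind): {} — 0.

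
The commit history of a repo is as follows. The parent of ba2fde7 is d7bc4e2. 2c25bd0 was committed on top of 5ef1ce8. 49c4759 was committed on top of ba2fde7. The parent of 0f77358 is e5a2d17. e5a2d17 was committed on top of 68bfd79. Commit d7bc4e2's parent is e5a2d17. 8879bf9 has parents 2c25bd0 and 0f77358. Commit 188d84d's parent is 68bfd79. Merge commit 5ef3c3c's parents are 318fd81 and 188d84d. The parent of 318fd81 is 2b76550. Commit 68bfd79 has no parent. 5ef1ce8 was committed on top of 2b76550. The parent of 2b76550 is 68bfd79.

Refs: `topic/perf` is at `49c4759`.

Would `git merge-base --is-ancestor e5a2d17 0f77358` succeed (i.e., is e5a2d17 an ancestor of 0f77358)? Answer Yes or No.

Yes

Ancestors of 0f77358 (commits reachable by following parents): {0f77358, 68bfd79, e5a2d17}.
e5a2d17 is in that set, so it is an ancestor of 0f77358.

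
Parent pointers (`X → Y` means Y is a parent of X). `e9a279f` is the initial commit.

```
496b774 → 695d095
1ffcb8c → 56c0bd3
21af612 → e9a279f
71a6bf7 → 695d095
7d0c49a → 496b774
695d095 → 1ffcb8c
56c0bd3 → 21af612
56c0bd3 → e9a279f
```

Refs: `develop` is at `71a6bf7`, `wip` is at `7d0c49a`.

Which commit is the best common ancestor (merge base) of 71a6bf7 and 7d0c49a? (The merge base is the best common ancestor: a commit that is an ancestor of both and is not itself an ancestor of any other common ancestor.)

695d095

Ancestors of 71a6bf7: {1ffcb8c, 21af612, 56c0bd3, 695d095, 71a6bf7, e9a279f}.
Ancestors of 7d0c49a: {1ffcb8c, 21af612, 496b774, 56c0bd3, 695d095, 7d0c49a, e9a279f}.
Common ancestors: {1ffcb8c, 21af612, 56c0bd3, 695d095, e9a279f}.
Among these, 695d095 is not an ancestor of any other common ancestor — it is the merge base.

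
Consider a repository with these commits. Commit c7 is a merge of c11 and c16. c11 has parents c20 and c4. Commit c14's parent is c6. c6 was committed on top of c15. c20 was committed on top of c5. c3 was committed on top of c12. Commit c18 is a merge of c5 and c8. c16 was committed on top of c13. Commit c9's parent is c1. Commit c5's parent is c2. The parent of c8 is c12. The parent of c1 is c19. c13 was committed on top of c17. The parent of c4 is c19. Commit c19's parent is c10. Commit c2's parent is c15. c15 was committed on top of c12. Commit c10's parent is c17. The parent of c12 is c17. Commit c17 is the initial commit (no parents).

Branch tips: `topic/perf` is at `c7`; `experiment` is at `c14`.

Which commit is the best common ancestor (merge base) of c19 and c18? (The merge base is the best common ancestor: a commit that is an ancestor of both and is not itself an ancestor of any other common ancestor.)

c17

Ancestors of c19: {c10, c17, c19}.
Ancestors of c18: {c12, c15, c17, c18, c2, c5, c8}.
Common ancestors: {c17}.
The only common ancestor is c17, so it is the merge base.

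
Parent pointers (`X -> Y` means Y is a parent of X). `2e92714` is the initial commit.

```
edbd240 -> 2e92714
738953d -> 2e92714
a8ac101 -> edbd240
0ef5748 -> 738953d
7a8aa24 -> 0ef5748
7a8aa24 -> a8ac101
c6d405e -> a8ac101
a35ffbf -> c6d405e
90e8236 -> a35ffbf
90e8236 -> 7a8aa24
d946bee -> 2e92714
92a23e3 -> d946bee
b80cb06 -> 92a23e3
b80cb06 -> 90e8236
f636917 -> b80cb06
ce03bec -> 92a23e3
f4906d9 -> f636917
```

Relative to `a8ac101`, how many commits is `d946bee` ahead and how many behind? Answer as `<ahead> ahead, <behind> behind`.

Reachable from d946bee: {2e92714, d946bee}.
Reachable from a8ac101: {2e92714, a8ac101, edbd240}.
Only in d946bee's history (ahead): {d946bee} — 1.
Only in a8ac101's history (behind): {a8ac101, edbd240} — 2.

1 ahead, 2 behind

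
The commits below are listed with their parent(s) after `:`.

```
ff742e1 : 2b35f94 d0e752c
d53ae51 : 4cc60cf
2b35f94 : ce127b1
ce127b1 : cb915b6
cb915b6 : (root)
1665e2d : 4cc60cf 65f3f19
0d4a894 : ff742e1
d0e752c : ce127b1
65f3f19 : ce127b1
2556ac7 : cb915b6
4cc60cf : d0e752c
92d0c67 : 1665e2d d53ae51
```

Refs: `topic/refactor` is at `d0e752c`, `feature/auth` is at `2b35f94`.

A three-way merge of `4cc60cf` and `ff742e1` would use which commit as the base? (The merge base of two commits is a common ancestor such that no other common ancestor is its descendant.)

d0e752c

Ancestors of 4cc60cf: {4cc60cf, cb915b6, ce127b1, d0e752c}.
Ancestors of ff742e1: {2b35f94, cb915b6, ce127b1, d0e752c, ff742e1}.
Common ancestors: {cb915b6, ce127b1, d0e752c}.
Among these, d0e752c is not an ancestor of any other common ancestor — it is the merge base.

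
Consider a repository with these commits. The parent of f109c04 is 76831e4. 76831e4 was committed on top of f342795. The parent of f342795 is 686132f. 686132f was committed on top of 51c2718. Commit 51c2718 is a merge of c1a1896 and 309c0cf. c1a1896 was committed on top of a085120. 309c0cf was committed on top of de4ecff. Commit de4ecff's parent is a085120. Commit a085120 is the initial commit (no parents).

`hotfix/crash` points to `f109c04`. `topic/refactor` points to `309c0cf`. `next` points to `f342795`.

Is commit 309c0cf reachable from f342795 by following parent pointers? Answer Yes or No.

Ancestors of f342795 (commits reachable by following parents): {309c0cf, 51c2718, 686132f, a085120, c1a1896, de4ecff, f342795}.
309c0cf is in that set, so it is an ancestor of f342795.

Yes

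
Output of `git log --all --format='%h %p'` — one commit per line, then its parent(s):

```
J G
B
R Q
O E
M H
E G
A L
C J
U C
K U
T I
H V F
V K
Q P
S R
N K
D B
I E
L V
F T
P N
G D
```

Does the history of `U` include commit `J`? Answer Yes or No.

Yes

Ancestors of U (commits reachable by following parents): {B, C, D, G, J, U}.
J is in that set, so it is an ancestor of U.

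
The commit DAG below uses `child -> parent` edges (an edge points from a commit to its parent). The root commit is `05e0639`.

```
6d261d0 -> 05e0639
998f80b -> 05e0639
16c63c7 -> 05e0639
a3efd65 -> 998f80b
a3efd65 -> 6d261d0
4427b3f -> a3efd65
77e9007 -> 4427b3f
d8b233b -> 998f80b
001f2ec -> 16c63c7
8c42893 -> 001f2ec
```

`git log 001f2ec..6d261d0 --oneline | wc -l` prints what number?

1

Reachable from 6d261d0: {05e0639, 6d261d0}.
Reachable from 001f2ec: {001f2ec, 05e0639, 16c63c7}.
In 6d261d0's history but not 001f2ec's: {6d261d0} — 1 commit.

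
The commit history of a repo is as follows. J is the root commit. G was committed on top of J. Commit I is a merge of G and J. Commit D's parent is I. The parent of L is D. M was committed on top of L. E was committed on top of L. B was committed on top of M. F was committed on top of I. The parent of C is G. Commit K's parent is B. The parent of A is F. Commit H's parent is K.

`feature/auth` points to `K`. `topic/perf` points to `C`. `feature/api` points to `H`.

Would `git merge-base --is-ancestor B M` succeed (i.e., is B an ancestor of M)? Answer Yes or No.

No

Ancestors of M: {D, G, I, J, L, M}.
B is not in that set, so it is not an ancestor of M.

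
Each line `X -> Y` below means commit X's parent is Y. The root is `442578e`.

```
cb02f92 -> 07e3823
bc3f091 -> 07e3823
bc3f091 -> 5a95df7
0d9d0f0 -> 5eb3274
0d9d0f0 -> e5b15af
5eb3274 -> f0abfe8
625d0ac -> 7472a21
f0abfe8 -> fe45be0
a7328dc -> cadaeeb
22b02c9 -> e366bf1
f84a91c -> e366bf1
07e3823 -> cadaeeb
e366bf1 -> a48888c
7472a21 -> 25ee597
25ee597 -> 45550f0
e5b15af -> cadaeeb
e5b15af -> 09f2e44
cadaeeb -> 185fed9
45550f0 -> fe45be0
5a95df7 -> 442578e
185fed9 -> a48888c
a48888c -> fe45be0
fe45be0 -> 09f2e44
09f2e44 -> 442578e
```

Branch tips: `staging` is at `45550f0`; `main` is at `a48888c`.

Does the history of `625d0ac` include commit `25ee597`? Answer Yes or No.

Ancestors of 625d0ac (commits reachable by following parents): {09f2e44, 25ee597, 442578e, 45550f0, 625d0ac, 7472a21, fe45be0}.
25ee597 is in that set, so it is an ancestor of 625d0ac.

Yes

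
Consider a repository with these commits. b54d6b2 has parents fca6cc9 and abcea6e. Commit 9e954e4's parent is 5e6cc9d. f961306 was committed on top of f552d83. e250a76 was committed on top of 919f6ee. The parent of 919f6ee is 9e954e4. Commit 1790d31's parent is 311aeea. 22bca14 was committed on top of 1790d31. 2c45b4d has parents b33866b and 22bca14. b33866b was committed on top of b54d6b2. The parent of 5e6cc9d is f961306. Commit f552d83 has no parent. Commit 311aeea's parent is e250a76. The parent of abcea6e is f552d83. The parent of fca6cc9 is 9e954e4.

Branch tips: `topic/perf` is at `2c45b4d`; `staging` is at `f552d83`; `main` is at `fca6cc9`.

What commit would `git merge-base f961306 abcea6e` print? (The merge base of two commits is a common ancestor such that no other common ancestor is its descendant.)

Ancestors of f961306: {f552d83, f961306}.
Ancestors of abcea6e: {abcea6e, f552d83}.
Common ancestors: {f552d83}.
The only common ancestor is f552d83, so it is the merge base.

f552d83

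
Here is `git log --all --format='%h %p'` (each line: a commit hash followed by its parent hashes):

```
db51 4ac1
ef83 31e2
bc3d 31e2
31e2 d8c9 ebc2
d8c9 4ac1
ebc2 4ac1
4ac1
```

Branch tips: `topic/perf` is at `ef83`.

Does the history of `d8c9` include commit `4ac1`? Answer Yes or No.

Yes

Ancestors of d8c9 (commits reachable by following parents): {4ac1, d8c9}.
4ac1 is in that set, so it is an ancestor of d8c9.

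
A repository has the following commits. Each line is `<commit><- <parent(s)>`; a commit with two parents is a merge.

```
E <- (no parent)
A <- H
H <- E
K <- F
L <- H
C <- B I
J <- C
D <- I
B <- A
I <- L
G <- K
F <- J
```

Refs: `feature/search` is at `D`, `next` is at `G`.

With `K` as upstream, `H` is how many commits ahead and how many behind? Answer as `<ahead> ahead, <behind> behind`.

Reachable from H: {E, H}.
Reachable from K: {A, B, C, E, F, H, I, J, K, L}.
Only in H's history (ahead): {} — 0.
Only in K's history (behind): {A, B, C, F, I, J, K, L} — 8.

0 ahead, 8 behind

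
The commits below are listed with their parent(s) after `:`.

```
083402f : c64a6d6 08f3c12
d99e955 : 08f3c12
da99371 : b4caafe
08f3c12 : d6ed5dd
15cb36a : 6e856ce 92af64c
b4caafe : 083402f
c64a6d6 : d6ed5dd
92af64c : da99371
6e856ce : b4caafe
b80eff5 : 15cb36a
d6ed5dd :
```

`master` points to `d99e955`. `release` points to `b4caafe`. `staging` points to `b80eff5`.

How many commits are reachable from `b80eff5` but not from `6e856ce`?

4

Reachable from b80eff5: {083402f, 08f3c12, 15cb36a, 6e856ce, 92af64c, b4caafe, b80eff5, c64a6d6, d6ed5dd, da99371}.
Reachable from 6e856ce: {083402f, 08f3c12, 6e856ce, b4caafe, c64a6d6, d6ed5dd}.
In b80eff5's history but not 6e856ce's: {15cb36a, 92af64c, b80eff5, da99371} — 4 commits.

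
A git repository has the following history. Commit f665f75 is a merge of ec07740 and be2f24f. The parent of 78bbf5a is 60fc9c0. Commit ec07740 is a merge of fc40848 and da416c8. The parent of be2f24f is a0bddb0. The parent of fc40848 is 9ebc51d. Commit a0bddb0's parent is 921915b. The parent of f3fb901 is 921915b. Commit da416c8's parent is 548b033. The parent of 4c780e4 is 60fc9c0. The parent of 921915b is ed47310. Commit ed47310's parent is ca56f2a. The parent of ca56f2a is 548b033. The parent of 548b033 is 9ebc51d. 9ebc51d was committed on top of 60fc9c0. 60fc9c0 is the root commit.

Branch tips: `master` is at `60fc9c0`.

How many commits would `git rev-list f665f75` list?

12

Walking parent pointers from f665f75: reachable set = {548b033, 60fc9c0, 921915b, 9ebc51d, a0bddb0, be2f24f, ca56f2a, da416c8, ec07740, ed47310, f665f75, fc40848}.
That is 12 commits.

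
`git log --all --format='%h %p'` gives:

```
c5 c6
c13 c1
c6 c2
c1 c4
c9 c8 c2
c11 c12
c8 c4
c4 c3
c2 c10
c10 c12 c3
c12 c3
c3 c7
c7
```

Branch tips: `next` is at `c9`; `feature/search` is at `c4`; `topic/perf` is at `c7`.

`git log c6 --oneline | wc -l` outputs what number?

6

Walking parent pointers from c6: reachable set = {c10, c12, c2, c3, c6, c7}.
That is 6 commits.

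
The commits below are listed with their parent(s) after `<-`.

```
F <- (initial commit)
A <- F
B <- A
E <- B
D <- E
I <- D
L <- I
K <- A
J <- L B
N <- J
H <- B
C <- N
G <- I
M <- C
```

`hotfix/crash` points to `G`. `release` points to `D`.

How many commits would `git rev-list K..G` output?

5

Reachable from G: {A, B, D, E, F, G, I}.
Reachable from K: {A, F, K}.
In G's history but not K's: {B, D, E, G, I} — 5 commits.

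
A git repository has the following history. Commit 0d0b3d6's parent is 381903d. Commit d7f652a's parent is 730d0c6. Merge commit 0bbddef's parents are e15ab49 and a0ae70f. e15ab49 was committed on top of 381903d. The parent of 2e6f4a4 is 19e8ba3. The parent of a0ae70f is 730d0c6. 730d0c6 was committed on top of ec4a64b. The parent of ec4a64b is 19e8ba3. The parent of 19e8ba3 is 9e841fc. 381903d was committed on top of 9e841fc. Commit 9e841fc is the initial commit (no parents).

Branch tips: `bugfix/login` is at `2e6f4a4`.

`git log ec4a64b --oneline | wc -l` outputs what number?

Walking parent pointers from ec4a64b: reachable set = {19e8ba3, 9e841fc, ec4a64b}.
That is 3 commits.

3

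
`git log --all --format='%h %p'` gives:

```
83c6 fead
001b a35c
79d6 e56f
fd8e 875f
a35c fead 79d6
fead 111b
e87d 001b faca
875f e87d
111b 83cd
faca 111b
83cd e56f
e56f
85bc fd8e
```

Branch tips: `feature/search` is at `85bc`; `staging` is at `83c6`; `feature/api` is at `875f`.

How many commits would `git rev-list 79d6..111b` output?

2

Reachable from 111b: {111b, 83cd, e56f}.
Reachable from 79d6: {79d6, e56f}.
In 111b's history but not 79d6's: {111b, 83cd} — 2 commits.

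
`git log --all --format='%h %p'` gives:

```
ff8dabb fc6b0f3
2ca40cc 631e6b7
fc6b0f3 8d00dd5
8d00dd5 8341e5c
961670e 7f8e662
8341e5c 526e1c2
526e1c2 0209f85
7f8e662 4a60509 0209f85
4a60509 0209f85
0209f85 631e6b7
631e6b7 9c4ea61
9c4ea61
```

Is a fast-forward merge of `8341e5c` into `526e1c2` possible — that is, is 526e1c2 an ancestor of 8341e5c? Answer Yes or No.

Yes

A fast-forward from 526e1c2 to 8341e5c is possible iff 526e1c2 is an ancestor of 8341e5c.
Ancestors of 8341e5c: {0209f85, 526e1c2, 631e6b7, 8341e5c, 9c4ea61}.
526e1c2 is among them, so fast-forward is possible.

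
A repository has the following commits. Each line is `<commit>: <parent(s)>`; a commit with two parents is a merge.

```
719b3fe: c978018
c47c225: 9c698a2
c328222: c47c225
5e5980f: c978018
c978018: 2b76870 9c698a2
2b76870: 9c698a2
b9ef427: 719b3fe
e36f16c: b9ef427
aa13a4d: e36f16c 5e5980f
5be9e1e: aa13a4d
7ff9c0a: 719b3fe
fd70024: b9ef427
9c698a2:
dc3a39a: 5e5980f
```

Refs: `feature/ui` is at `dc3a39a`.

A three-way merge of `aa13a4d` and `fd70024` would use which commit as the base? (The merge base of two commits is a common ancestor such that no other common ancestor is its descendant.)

Ancestors of aa13a4d: {2b76870, 5e5980f, 719b3fe, 9c698a2, aa13a4d, b9ef427, c978018, e36f16c}.
Ancestors of fd70024: {2b76870, 719b3fe, 9c698a2, b9ef427, c978018, fd70024}.
Common ancestors: {2b76870, 719b3fe, 9c698a2, b9ef427, c978018}.
Among these, b9ef427 is not an ancestor of any other common ancestor — it is the merge base.

b9ef427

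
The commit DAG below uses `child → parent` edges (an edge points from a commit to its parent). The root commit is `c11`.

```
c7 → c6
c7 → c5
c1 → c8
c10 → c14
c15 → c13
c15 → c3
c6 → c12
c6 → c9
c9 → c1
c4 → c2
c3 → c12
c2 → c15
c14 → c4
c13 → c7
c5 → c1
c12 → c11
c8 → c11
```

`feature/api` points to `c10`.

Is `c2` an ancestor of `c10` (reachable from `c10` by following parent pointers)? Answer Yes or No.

Ancestors of c10 (commits reachable by following parents): {c1, c10, c11, c12, c13, c14, c15, c2, c3, c4, c5, c6, c7, c8, c9}.
c2 is in that set, so it is an ancestor of c10.

Yes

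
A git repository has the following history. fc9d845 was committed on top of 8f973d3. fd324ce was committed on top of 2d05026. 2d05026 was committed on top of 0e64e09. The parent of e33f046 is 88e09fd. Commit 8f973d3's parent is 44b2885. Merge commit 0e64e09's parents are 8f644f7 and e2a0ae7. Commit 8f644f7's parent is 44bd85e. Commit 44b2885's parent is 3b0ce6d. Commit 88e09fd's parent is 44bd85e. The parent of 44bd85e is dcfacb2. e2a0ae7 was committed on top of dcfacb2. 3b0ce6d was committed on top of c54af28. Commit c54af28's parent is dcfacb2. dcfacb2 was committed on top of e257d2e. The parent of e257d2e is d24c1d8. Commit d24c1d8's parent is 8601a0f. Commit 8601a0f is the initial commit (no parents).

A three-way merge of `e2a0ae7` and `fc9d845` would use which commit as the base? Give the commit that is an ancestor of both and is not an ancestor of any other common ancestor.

dcfacb2

Ancestors of e2a0ae7: {8601a0f, d24c1d8, dcfacb2, e257d2e, e2a0ae7}.
Ancestors of fc9d845: {3b0ce6d, 44b2885, 8601a0f, 8f973d3, c54af28, d24c1d8, dcfacb2, e257d2e, fc9d845}.
Common ancestors: {8601a0f, d24c1d8, dcfacb2, e257d2e}.
Among these, dcfacb2 is not an ancestor of any other common ancestor — it is the merge base.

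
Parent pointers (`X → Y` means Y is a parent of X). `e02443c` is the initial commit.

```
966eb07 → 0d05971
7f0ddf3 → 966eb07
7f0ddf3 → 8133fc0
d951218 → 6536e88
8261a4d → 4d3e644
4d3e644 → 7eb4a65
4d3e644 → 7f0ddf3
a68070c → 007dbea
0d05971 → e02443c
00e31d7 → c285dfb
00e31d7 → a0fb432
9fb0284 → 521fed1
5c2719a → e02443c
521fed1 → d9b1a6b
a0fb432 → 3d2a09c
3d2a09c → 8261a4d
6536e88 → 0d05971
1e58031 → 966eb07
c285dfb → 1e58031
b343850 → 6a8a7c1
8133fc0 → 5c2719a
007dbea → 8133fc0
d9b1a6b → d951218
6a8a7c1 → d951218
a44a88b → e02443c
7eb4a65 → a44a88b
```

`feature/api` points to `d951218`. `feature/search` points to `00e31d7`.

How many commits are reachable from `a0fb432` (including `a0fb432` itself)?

Walking parent pointers from a0fb432: reachable set = {0d05971, 3d2a09c, 4d3e644, 5c2719a, 7eb4a65, 7f0ddf3, 8133fc0, 8261a4d, 966eb07, a0fb432, a44a88b, e02443c}.
That is 12 commits.

12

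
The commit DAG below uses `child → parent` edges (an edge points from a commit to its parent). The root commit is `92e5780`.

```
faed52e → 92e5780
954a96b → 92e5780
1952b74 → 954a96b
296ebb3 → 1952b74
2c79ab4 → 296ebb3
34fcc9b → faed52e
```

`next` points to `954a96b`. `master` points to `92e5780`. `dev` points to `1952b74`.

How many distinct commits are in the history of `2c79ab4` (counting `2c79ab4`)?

Walking parent pointers from 2c79ab4: reachable set = {1952b74, 296ebb3, 2c79ab4, 92e5780, 954a96b}.
That is 5 commits.

5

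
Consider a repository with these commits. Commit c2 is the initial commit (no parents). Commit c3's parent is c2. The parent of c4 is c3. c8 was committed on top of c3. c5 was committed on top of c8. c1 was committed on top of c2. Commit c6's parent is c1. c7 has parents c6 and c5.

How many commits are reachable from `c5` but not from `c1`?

3

Reachable from c5: {c2, c3, c5, c8}.
Reachable from c1: {c1, c2}.
In c5's history but not c1's: {c3, c5, c8} — 3 commits.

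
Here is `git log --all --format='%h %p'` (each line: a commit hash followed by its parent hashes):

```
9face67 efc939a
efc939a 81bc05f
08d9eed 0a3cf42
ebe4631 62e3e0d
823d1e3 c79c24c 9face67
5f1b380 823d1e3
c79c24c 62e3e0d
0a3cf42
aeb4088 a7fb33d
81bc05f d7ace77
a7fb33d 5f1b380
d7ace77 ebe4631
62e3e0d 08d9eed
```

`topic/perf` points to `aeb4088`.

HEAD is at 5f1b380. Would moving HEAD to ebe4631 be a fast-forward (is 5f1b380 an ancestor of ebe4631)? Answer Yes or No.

No

A fast-forward from 5f1b380 to ebe4631 is possible iff 5f1b380 is an ancestor of ebe4631.
Ancestors of ebe4631: {08d9eed, 0a3cf42, 62e3e0d, ebe4631}.
5f1b380 is not among them, so fast-forward is not possible.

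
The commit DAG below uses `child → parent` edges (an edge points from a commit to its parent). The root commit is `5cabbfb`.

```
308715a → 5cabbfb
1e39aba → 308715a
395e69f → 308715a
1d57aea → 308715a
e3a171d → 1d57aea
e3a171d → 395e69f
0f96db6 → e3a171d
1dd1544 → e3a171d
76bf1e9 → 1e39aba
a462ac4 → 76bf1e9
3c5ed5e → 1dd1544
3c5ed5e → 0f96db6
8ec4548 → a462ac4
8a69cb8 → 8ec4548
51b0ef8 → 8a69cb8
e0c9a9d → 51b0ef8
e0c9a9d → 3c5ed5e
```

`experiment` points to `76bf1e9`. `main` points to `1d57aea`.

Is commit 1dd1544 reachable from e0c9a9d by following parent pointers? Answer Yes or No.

Ancestors of e0c9a9d (commits reachable by following parents): {0f96db6, 1d57aea, 1dd1544, 1e39aba, 308715a, 395e69f, 3c5ed5e, 51b0ef8, 5cabbfb, 76bf1e9, 8a69cb8, 8ec4548, a462ac4, e0c9a9d, e3a171d}.
1dd1544 is in that set, so it is an ancestor of e0c9a9d.

Yes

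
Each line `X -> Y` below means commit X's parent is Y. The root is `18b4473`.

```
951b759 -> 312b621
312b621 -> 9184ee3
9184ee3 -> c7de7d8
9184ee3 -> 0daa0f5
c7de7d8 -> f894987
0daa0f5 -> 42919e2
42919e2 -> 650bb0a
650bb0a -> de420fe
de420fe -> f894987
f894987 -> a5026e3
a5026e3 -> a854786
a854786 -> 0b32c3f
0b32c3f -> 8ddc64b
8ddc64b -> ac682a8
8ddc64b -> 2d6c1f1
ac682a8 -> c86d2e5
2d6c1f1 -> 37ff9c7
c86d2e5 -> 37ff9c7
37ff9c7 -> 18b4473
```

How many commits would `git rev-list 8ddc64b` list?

Walking parent pointers from 8ddc64b: reachable set = {18b4473, 2d6c1f1, 37ff9c7, 8ddc64b, ac682a8, c86d2e5}.
That is 6 commits.

6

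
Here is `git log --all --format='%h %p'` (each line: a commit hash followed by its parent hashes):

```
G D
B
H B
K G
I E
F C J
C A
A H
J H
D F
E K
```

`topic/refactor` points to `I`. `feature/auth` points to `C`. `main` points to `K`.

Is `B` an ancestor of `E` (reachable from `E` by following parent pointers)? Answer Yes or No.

Ancestors of E (commits reachable by following parents): {A, B, C, D, E, F, G, H, J, K}.
B is in that set, so it is an ancestor of E.

Yes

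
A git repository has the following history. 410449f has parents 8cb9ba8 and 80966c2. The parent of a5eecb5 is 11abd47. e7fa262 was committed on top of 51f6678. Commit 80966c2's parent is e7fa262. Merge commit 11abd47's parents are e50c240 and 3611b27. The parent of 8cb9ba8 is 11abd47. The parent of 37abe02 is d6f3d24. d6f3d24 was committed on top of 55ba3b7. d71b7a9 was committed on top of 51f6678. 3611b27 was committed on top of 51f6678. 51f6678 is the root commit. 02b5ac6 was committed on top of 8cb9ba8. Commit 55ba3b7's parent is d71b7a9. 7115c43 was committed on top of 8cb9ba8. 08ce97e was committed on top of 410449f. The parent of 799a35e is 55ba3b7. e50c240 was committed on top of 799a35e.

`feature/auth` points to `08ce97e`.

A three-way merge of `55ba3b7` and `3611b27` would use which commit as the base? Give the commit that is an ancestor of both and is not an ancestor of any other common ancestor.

Ancestors of 55ba3b7: {51f6678, 55ba3b7, d71b7a9}.
Ancestors of 3611b27: {3611b27, 51f6678}.
Common ancestors: {51f6678}.
The only common ancestor is 51f6678, so it is the merge base.

51f6678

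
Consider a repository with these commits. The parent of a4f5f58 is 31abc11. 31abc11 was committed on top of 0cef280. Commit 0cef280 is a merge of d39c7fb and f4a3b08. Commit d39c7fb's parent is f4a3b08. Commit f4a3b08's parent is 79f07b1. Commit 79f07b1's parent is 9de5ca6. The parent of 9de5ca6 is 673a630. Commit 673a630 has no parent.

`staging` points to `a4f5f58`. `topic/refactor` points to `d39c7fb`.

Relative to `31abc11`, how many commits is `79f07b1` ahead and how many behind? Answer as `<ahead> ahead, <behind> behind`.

0 ahead, 4 behind

Reachable from 79f07b1: {673a630, 79f07b1, 9de5ca6}.
Reachable from 31abc11: {0cef280, 31abc11, 673a630, 79f07b1, 9de5ca6, d39c7fb, f4a3b08}.
Only in 79f07b1's history (ahead): {} — 0.
Only in 31abc11's history (behind): {0cef280, 31abc11, d39c7fb, f4a3b08} — 4.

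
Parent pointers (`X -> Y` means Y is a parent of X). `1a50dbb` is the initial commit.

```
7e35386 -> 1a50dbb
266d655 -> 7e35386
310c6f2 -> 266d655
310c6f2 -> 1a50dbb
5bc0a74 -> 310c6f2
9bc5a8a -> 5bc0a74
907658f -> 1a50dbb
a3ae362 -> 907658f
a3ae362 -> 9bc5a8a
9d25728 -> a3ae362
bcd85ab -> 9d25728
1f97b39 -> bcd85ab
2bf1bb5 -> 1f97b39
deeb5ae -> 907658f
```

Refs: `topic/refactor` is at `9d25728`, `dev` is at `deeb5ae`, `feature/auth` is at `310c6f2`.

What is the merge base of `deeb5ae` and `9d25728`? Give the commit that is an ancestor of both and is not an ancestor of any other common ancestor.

Ancestors of deeb5ae: {1a50dbb, 907658f, deeb5ae}.
Ancestors of 9d25728: {1a50dbb, 266d655, 310c6f2, 5bc0a74, 7e35386, 907658f, 9bc5a8a, 9d25728, a3ae362}.
Common ancestors: {1a50dbb, 907658f}.
Among these, 907658f is not an ancestor of any other common ancestor — it is the merge base.

907658f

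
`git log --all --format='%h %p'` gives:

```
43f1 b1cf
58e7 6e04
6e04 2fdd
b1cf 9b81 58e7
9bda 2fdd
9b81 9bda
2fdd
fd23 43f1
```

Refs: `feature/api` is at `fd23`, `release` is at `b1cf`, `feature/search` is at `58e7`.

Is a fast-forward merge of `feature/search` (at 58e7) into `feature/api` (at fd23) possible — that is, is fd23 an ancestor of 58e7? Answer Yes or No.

A fast-forward from fd23 to 58e7 is possible iff fd23 is an ancestor of 58e7.
Ancestors of 58e7: {2fdd, 58e7, 6e04}.
fd23 is not among them, so fast-forward is not possible.

No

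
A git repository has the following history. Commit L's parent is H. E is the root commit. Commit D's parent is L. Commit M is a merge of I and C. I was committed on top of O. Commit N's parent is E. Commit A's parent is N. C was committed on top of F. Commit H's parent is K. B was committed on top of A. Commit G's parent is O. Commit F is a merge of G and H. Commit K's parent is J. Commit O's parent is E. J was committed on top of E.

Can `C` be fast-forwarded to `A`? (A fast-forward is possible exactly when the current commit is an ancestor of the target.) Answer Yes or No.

No

A fast-forward from C to A is possible iff C is an ancestor of A.
Ancestors of A: {A, E, N}.
C is not among them, so fast-forward is not possible.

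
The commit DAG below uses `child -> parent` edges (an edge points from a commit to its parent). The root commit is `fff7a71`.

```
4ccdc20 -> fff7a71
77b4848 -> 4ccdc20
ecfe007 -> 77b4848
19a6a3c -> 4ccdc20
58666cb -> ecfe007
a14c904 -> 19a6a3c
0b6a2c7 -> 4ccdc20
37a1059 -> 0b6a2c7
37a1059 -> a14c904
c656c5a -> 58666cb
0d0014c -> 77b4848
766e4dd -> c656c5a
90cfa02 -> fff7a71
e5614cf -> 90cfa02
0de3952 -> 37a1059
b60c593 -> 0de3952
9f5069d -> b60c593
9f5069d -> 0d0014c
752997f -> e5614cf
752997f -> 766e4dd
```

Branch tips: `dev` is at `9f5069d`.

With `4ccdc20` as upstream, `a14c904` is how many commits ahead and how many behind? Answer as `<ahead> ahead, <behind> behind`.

Reachable from a14c904: {19a6a3c, 4ccdc20, a14c904, fff7a71}.
Reachable from 4ccdc20: {4ccdc20, fff7a71}.
Only in a14c904's history (ahead): {19a6a3c, a14c904} — 2.
Only in 4ccdc20's history (behind): {} — 0.

2 ahead, 0 behind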